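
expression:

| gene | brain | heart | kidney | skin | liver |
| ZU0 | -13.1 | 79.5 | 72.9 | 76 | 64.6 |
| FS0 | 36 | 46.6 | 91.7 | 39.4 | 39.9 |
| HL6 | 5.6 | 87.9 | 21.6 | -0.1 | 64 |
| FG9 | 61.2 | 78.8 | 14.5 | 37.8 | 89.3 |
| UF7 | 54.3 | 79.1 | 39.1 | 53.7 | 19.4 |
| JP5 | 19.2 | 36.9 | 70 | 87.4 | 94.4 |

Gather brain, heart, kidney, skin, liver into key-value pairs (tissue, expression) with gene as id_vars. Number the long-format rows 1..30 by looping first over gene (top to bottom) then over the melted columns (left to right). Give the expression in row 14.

30 rows total (6 × 5). Row 14: index ⌊(14-1)/5⌋ = 2 into gene → HL6; (14-1) mod 5 = 3 into the melted columns → skin.
So row 14 is (HL6, skin, -0.1); expression = -0.1.

-0.1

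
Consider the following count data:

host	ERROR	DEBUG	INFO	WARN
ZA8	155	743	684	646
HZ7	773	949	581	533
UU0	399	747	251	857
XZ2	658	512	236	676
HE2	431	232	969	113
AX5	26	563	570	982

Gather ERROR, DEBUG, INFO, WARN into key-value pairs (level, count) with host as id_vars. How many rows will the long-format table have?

24

6 host values × 4 melted columns = 24 rows.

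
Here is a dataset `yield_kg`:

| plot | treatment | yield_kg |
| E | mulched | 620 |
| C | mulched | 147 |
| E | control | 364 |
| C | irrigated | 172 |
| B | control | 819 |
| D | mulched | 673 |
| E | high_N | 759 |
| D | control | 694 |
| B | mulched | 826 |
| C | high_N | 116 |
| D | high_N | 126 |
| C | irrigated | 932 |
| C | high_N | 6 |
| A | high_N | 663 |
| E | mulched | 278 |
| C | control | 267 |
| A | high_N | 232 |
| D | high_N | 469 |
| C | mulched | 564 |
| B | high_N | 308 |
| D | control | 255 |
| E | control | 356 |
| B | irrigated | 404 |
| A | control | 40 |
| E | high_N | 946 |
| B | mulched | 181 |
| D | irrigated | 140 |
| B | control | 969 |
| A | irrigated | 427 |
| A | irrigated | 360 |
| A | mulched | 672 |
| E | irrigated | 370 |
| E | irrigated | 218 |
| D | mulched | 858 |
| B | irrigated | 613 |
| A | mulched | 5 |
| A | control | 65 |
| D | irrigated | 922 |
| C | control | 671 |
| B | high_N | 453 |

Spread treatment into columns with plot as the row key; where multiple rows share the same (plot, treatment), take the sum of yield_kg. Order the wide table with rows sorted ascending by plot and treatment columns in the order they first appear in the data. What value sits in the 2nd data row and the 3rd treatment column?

1017

With rows sorted ascending by plot, row 2 is plot=B. treatment columns in first-appearance order: mulched, control, irrigated, high_N; column 3 is irrigated.
Long rows with plot=B, treatment=irrigated: 404 + 613 = 1017.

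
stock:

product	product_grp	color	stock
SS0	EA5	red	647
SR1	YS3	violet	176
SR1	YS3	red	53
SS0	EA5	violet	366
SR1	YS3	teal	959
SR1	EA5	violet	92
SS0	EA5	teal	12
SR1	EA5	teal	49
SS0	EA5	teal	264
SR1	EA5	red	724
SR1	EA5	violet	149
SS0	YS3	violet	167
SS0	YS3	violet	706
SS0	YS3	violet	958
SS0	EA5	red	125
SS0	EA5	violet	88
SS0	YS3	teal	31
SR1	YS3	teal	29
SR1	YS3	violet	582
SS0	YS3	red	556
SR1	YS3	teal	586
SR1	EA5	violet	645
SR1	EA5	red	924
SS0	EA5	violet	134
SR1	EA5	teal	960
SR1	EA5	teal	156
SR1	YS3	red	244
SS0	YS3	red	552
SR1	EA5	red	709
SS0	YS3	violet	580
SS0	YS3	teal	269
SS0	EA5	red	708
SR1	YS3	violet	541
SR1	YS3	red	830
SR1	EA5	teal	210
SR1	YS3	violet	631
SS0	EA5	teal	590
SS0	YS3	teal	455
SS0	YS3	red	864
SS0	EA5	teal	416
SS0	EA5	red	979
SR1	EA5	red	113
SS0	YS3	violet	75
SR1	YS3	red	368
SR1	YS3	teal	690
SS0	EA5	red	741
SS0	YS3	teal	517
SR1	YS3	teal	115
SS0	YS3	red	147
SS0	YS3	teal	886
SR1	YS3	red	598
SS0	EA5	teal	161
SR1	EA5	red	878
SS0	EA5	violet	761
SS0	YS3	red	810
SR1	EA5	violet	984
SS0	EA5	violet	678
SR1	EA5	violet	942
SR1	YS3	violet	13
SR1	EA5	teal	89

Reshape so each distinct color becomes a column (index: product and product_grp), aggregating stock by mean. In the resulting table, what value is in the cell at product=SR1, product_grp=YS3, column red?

Rows with product=SR1, product_grp=YS3 and color=red: stock values are 53, 244, 830, 368, 598.
(53 + 244 + 830 + 368 + 598) / 5 = 418.60.

418.60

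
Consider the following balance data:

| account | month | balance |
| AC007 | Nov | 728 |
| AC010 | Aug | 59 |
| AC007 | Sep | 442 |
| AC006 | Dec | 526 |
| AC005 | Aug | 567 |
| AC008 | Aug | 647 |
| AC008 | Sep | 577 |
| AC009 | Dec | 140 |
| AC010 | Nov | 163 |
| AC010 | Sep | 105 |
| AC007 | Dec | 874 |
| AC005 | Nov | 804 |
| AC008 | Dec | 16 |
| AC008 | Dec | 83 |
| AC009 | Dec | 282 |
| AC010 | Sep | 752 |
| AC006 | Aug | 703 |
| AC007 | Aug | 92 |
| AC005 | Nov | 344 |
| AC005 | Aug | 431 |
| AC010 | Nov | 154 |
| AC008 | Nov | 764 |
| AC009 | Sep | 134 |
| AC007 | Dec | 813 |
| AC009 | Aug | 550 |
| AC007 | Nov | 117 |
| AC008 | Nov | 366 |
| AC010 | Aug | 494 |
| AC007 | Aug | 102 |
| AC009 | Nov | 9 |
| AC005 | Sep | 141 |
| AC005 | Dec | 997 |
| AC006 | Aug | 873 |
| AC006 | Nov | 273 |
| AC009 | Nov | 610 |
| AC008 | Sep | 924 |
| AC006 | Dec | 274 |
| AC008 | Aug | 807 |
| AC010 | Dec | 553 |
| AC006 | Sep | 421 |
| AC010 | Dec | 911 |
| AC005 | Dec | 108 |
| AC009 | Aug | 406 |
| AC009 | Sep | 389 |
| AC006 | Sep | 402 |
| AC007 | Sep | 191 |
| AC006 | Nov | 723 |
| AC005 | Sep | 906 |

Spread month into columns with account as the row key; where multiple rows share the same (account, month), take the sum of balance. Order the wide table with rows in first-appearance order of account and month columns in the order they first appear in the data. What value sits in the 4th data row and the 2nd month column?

998

With rows in first-appearance order of account, row 4 is account=AC005. month columns in first-appearance order: Nov, Aug, Sep, Dec; column 2 is Aug.
Long rows with account=AC005, month=Aug: 567 + 431 = 998.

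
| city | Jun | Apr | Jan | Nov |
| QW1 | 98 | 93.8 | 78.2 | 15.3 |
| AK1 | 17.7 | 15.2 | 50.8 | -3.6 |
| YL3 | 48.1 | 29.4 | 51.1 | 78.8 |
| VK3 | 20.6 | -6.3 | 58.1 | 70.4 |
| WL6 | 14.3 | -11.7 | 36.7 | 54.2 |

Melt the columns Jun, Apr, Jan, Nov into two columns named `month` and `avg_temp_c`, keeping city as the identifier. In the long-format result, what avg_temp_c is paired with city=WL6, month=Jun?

Unpivoting turns each (city, wide-column) pair into one long row.
The wide cell at row WL6, column Jun holds 14.3, so the long row (WL6, Jun) has avg_temp_c=14.3.

14.3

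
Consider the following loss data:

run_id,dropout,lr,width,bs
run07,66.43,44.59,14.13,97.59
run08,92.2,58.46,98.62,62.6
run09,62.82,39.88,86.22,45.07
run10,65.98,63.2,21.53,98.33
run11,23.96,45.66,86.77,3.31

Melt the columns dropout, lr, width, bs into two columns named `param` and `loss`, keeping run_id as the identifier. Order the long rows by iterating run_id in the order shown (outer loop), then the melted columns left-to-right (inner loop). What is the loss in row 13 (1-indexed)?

20 rows total (5 × 4). Row 13: index ⌊(13-1)/4⌋ = 3 into run_id → run10; (13-1) mod 4 = 0 into the melted columns → dropout.
So row 13 is (run10, dropout, 65.98); loss = 65.98.

65.98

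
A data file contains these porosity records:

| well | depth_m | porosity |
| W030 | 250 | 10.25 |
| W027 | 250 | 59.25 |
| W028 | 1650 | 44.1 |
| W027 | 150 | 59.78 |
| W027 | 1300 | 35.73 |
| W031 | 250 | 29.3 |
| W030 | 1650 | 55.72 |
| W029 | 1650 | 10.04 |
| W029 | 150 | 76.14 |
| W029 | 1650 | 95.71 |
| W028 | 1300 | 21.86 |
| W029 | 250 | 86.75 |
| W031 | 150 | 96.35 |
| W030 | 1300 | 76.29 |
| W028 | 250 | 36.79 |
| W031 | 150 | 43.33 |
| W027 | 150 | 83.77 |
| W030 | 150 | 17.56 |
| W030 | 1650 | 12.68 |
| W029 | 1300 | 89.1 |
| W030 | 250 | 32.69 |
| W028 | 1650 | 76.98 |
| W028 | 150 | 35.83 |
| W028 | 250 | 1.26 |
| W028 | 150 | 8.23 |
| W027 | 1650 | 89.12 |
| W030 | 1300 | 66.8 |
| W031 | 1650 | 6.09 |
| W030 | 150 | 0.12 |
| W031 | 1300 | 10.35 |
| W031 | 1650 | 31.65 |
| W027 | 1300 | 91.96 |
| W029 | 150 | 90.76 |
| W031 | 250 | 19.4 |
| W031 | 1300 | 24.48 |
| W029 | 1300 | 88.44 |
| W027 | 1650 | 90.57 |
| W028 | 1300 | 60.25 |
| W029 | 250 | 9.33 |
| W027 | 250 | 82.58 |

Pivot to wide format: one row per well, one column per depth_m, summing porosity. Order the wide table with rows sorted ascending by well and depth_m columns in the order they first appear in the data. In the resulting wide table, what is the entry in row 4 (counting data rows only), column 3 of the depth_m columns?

17.68

With rows sorted ascending by well, row 4 is well=W030. depth_m columns in first-appearance order: 250, 1650, 150, 1300; column 3 is 150.
Long rows with well=W030, depth_m=150: 17.56 + 0.12 = 17.68.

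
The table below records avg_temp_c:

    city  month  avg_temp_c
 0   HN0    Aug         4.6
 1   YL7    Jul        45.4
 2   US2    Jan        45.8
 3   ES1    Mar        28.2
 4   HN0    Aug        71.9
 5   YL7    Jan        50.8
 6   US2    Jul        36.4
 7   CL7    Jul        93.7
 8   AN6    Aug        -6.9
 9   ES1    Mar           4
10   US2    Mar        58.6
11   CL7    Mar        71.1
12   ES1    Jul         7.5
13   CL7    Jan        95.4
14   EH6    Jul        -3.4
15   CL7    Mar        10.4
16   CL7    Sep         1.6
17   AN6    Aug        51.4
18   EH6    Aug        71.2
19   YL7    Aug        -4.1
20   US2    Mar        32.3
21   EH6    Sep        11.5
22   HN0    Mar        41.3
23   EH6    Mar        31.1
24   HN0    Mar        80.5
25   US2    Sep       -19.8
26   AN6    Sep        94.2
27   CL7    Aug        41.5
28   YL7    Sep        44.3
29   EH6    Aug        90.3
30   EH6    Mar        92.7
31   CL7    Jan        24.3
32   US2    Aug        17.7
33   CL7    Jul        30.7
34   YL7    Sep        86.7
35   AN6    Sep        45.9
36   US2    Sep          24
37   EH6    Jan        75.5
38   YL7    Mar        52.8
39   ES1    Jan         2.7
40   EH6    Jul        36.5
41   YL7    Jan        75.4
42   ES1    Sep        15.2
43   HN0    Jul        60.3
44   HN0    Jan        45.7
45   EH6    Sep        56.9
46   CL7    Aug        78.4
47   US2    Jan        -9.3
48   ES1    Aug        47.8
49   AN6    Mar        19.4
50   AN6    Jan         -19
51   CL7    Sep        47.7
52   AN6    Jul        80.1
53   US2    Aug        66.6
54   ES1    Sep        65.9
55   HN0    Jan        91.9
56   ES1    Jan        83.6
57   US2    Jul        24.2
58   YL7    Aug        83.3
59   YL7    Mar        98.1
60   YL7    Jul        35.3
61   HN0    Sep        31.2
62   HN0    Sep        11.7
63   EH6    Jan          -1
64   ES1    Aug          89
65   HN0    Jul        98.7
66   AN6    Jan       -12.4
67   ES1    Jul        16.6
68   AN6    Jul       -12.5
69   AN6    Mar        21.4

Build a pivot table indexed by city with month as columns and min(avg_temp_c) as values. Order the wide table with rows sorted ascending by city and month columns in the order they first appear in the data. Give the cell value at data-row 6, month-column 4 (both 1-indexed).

With rows sorted ascending by city, row 6 is city=US2. month columns in first-appearance order: Aug, Jul, Jan, Mar, Sep; column 4 is Mar.
Long rows with city=US2, month=Mar: min(58.6, 32.3) = 32.3.

32.3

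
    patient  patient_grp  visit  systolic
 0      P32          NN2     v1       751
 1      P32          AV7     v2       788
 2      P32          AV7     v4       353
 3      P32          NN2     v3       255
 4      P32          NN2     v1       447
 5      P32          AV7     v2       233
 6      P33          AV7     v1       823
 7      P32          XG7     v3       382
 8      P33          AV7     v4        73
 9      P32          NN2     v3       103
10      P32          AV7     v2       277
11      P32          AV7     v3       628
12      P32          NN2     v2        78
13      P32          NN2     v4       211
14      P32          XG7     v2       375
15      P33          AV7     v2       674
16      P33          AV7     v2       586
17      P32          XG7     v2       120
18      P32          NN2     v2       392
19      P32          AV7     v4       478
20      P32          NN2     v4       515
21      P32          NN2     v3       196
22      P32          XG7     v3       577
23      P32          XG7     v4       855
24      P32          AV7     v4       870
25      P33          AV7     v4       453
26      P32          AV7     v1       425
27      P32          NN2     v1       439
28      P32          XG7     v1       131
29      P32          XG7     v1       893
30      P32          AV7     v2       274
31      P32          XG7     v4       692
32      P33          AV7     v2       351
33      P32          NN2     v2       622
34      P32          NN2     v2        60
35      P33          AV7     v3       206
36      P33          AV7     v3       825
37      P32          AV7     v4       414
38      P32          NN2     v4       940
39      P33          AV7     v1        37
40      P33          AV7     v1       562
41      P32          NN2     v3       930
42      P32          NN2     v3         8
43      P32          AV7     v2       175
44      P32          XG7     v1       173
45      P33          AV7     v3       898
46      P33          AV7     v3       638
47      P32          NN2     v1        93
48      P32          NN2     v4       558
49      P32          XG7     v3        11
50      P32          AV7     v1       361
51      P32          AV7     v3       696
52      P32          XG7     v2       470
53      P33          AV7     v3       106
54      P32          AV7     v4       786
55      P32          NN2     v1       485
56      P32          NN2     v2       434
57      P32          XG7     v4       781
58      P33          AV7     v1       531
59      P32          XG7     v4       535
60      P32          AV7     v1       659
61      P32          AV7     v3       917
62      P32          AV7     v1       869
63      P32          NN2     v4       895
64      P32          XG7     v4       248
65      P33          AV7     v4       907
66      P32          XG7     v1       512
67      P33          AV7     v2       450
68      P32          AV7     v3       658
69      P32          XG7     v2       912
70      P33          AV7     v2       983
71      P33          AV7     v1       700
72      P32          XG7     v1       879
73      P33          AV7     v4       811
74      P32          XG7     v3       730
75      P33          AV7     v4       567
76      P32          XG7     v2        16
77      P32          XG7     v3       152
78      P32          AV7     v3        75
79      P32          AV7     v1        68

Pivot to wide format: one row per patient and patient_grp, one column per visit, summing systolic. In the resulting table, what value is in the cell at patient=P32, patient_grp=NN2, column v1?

2215

Rows with patient=P32, patient_grp=NN2 and visit=v1: systolic values are 751, 447, 439, 93, 485.
751 + 447 + 439 + 93 + 485 = 2215.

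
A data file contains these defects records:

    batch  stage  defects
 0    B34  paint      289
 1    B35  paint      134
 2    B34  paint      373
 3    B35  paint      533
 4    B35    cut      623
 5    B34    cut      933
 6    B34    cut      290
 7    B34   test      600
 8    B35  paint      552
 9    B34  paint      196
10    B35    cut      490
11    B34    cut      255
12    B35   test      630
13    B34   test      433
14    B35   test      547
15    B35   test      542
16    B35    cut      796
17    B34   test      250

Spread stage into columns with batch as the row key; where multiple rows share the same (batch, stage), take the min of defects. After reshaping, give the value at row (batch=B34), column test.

Rows with batch=B34 and stage=test: defects values are 600, 433, 250.
min(600, 433, 250) = 250.

250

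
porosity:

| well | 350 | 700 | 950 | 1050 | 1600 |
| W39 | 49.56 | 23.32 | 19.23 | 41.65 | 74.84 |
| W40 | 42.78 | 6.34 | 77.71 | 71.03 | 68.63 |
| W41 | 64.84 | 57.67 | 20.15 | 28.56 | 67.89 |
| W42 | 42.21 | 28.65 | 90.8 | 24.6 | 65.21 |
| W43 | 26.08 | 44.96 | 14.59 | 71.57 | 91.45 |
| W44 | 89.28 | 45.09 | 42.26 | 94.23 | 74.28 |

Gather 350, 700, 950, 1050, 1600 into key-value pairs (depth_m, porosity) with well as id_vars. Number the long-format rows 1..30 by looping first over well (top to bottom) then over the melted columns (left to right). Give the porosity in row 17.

28.65

30 rows total (6 × 5). Row 17: index ⌊(17-1)/5⌋ = 3 into well → W42; (17-1) mod 5 = 1 into the melted columns → 700.
So row 17 is (W42, 700, 28.65); porosity = 28.65.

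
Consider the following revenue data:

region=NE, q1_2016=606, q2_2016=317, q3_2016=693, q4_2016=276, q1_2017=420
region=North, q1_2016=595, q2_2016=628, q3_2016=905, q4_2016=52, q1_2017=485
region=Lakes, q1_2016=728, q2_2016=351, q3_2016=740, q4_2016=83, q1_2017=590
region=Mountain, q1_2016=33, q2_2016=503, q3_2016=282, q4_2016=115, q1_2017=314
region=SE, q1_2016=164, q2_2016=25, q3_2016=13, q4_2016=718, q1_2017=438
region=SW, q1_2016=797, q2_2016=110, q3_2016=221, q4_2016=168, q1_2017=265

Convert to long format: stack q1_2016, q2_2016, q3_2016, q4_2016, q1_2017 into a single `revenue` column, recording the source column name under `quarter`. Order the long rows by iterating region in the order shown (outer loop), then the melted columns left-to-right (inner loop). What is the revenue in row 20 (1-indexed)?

314

30 rows total (6 × 5). Row 20: index ⌊(20-1)/5⌋ = 3 into region → Mountain; (20-1) mod 5 = 4 into the melted columns → q1_2017.
So row 20 is (Mountain, q1_2017, 314); revenue = 314.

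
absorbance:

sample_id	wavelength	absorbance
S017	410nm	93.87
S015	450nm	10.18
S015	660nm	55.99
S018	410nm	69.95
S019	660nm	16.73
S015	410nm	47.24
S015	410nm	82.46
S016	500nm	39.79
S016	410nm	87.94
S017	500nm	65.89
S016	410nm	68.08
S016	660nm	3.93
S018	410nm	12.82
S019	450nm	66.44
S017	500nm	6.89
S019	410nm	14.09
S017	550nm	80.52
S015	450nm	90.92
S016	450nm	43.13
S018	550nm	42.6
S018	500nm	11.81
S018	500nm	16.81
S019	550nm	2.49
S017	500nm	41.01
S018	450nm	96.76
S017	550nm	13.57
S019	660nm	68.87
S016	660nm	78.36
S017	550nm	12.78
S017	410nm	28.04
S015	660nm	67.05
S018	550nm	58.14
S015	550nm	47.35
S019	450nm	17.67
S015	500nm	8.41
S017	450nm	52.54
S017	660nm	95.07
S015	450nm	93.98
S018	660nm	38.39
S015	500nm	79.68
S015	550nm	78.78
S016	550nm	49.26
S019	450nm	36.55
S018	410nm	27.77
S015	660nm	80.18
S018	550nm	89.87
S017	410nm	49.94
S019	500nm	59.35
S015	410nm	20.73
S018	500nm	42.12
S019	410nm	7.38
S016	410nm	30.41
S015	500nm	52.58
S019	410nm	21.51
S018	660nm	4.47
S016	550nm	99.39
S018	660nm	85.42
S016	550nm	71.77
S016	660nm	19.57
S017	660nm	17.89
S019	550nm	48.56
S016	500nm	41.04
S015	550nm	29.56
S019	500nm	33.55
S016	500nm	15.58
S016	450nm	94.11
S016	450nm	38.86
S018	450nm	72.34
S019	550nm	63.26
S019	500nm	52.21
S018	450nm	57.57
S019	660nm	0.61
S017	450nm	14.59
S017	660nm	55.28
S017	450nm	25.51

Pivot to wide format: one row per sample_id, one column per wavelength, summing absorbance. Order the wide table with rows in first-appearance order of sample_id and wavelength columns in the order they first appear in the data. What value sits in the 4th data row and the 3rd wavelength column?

86.21

With rows in first-appearance order of sample_id, row 4 is sample_id=S019. wavelength columns in first-appearance order: 410nm, 450nm, 660nm, 500nm, 550nm; column 3 is 660nm.
Long rows with sample_id=S019, wavelength=660nm: 16.73 + 68.87 + 0.61 = 86.21.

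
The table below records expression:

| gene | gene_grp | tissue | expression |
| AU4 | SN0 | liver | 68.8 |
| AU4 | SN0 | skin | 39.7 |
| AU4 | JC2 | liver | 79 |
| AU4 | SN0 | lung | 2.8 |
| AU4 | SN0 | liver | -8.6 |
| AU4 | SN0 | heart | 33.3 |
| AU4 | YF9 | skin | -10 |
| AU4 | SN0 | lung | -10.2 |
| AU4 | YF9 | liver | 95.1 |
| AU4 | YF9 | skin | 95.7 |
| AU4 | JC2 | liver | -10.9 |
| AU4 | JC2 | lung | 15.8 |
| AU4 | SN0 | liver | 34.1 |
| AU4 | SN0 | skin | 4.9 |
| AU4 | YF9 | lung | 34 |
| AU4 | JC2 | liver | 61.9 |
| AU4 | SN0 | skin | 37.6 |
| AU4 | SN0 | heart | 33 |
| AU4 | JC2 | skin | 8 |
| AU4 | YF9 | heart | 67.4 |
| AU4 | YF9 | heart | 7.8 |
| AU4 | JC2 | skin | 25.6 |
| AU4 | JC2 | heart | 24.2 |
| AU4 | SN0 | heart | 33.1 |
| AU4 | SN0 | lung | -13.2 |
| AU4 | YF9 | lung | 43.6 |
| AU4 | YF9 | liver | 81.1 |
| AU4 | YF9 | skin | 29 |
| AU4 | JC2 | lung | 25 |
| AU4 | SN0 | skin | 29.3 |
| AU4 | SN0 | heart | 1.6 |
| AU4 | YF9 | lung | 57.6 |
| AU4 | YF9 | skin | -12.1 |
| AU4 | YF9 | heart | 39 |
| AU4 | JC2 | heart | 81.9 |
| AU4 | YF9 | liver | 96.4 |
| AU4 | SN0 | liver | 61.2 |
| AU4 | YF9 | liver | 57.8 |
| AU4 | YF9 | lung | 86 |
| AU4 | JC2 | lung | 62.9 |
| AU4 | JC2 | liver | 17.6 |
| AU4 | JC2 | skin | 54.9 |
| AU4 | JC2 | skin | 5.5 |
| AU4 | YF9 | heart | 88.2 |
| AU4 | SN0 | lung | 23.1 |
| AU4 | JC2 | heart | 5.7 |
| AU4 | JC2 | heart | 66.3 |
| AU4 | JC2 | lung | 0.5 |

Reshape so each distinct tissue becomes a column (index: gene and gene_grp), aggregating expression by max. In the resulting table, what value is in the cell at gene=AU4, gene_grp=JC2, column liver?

Rows with gene=AU4, gene_grp=JC2 and tissue=liver: expression values are 79, -10.9, 61.9, 17.6.
max(79, -10.9, 61.9, 17.6) = 79.

79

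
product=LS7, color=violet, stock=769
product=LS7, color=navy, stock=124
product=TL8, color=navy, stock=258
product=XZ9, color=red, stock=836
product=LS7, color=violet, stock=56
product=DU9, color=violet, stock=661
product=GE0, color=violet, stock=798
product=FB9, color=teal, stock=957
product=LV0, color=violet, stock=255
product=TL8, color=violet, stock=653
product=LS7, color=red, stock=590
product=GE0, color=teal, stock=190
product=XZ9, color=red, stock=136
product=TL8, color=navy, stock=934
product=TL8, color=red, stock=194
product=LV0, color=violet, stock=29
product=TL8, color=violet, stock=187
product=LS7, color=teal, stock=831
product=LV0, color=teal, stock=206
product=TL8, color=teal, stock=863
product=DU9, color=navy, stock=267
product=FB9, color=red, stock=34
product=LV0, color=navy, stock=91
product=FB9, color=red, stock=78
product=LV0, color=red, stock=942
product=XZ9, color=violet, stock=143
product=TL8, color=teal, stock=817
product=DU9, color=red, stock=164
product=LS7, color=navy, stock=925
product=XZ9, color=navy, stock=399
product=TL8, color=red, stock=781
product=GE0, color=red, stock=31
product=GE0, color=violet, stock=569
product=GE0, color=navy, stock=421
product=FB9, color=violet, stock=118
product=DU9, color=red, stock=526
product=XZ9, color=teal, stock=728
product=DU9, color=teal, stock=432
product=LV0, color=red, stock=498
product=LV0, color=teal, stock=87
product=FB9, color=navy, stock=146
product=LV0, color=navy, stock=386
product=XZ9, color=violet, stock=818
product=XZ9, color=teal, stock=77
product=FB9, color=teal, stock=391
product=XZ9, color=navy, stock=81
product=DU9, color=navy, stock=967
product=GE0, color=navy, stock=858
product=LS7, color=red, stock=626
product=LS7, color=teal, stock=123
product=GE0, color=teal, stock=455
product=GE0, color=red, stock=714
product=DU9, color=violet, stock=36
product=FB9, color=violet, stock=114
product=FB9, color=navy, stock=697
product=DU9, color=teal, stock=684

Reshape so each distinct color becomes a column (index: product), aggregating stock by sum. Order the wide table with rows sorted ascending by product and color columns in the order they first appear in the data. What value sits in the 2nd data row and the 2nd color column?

843

With rows sorted ascending by product, row 2 is product=FB9. color columns in first-appearance order: violet, navy, red, teal; column 2 is navy.
Long rows with product=FB9, color=navy: 146 + 697 = 843.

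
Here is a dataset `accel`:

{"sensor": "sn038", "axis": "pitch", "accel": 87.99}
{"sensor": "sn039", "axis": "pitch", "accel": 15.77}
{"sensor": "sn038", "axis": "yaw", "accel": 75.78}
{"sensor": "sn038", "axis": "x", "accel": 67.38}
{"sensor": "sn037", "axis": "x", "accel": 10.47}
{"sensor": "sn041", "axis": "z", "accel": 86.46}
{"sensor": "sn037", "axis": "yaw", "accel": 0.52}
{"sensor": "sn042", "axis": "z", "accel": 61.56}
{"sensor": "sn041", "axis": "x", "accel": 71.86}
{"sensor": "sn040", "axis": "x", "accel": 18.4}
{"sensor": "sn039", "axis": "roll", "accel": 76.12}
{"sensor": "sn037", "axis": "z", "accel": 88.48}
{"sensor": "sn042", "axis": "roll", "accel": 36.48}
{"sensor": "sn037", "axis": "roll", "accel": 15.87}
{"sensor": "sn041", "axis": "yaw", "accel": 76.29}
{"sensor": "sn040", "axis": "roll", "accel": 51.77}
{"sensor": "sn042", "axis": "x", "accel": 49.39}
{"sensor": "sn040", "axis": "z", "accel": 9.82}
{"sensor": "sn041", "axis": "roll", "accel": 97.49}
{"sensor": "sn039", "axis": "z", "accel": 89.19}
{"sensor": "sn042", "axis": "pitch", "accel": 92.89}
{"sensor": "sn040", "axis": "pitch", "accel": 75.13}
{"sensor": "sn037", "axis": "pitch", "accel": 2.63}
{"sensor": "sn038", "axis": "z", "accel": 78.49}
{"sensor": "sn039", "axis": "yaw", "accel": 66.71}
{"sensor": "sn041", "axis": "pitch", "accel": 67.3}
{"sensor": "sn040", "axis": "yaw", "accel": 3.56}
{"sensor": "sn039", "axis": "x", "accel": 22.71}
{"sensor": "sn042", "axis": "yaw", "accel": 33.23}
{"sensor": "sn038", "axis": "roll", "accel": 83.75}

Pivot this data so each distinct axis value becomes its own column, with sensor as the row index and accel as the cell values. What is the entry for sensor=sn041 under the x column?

71.86

Wide layout: rows indexed by sensor, columns are the 5 distinct axis values (pitch, yaw, x, z, roll).
Cell (sensor=sn041, axis=x) draws from the long row where sensor=sn041 and axis=x, which has accel=71.86.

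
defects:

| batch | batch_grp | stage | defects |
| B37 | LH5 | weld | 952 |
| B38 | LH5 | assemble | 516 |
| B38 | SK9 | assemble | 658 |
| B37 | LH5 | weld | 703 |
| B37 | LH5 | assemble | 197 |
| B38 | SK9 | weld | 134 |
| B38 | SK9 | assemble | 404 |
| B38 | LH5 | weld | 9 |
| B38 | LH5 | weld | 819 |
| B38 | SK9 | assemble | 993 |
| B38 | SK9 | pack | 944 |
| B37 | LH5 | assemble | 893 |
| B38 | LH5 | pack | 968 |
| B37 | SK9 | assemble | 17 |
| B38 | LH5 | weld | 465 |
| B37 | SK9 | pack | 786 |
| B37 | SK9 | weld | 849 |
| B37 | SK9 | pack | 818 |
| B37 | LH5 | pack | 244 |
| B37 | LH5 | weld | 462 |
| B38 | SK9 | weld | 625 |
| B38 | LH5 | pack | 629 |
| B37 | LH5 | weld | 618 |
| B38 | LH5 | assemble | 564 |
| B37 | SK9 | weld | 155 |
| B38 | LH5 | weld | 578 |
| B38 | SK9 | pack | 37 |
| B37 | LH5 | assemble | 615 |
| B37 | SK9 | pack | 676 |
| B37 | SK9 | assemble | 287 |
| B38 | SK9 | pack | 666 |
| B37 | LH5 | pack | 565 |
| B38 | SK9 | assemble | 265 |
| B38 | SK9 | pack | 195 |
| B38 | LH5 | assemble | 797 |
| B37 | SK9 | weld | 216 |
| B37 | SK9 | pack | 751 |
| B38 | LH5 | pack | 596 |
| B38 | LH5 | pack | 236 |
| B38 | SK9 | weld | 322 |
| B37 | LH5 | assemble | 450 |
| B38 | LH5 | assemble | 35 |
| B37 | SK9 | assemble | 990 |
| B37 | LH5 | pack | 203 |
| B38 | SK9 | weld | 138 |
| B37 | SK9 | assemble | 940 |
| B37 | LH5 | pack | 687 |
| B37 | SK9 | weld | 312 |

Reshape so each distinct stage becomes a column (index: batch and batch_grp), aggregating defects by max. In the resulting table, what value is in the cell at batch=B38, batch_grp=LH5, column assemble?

797

Rows with batch=B38, batch_grp=LH5 and stage=assemble: defects values are 516, 564, 797, 35.
max(516, 564, 797, 35) = 797.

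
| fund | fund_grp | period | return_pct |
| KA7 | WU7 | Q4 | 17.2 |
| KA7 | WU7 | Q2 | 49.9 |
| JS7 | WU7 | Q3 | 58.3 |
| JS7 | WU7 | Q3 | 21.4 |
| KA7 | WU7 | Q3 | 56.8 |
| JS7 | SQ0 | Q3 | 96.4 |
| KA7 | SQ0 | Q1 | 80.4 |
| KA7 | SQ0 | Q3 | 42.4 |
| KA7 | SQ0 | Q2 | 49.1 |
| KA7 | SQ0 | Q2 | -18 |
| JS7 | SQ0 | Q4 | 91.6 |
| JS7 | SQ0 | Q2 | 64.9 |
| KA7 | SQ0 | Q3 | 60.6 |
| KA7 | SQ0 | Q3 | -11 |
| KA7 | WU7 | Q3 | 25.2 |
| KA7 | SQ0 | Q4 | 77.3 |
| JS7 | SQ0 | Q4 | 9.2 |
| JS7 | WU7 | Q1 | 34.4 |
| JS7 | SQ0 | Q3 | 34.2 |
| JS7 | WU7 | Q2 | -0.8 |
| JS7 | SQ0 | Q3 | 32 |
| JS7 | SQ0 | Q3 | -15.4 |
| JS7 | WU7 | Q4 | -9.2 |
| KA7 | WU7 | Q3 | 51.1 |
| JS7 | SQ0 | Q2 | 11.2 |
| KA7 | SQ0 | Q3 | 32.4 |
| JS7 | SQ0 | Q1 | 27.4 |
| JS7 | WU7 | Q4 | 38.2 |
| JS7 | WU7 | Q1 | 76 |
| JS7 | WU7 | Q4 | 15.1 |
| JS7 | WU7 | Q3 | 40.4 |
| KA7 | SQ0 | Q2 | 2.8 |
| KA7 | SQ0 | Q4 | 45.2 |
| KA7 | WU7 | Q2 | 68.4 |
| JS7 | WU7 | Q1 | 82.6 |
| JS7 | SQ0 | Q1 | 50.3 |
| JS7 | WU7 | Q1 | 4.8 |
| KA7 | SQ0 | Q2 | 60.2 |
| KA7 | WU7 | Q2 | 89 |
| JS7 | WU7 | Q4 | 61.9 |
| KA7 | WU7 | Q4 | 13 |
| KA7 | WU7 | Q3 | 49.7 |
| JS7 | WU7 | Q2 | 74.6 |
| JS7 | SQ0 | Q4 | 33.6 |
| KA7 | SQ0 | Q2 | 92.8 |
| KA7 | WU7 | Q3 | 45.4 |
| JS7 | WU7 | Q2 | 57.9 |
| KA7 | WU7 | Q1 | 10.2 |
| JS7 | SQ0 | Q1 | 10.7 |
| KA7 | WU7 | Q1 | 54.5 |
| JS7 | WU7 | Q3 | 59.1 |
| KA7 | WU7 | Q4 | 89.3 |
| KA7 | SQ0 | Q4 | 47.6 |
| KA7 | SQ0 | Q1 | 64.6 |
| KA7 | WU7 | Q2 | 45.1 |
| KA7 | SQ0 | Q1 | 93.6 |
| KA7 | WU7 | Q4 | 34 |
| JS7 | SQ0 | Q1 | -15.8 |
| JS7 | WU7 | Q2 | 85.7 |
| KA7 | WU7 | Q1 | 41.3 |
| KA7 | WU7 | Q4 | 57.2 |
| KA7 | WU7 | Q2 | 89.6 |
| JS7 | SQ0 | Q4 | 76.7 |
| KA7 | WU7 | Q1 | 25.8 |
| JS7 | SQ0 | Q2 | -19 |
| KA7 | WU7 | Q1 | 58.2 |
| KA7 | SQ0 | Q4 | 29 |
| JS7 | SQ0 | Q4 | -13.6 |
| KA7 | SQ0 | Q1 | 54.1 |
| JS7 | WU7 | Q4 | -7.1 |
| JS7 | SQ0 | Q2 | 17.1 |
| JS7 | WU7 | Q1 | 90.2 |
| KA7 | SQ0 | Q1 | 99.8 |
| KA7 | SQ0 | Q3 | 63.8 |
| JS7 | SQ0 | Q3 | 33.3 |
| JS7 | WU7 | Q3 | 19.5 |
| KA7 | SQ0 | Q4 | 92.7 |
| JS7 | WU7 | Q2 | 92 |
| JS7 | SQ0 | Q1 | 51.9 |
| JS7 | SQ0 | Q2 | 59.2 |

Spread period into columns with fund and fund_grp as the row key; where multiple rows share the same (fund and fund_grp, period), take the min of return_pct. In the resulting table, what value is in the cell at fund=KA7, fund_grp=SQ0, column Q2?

Rows with fund=KA7, fund_grp=SQ0 and period=Q2: return_pct values are 49.1, -18, 2.8, 60.2, 92.8.
min(49.1, -18, 2.8, 60.2, 92.8) = -18.

-18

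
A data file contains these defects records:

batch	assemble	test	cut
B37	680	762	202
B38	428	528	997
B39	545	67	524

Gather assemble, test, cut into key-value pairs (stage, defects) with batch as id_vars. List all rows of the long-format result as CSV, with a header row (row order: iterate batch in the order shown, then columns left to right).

Each (batch, column) pair becomes one row: 3 × 3 = 9 rows.
For example, (B37, assemble) → defects=680.

batch,stage,defects
B37,assemble,680
B37,test,762
B37,cut,202
B38,assemble,428
B38,test,528
B38,cut,997
B39,assemble,545
B39,test,67
B39,cut,524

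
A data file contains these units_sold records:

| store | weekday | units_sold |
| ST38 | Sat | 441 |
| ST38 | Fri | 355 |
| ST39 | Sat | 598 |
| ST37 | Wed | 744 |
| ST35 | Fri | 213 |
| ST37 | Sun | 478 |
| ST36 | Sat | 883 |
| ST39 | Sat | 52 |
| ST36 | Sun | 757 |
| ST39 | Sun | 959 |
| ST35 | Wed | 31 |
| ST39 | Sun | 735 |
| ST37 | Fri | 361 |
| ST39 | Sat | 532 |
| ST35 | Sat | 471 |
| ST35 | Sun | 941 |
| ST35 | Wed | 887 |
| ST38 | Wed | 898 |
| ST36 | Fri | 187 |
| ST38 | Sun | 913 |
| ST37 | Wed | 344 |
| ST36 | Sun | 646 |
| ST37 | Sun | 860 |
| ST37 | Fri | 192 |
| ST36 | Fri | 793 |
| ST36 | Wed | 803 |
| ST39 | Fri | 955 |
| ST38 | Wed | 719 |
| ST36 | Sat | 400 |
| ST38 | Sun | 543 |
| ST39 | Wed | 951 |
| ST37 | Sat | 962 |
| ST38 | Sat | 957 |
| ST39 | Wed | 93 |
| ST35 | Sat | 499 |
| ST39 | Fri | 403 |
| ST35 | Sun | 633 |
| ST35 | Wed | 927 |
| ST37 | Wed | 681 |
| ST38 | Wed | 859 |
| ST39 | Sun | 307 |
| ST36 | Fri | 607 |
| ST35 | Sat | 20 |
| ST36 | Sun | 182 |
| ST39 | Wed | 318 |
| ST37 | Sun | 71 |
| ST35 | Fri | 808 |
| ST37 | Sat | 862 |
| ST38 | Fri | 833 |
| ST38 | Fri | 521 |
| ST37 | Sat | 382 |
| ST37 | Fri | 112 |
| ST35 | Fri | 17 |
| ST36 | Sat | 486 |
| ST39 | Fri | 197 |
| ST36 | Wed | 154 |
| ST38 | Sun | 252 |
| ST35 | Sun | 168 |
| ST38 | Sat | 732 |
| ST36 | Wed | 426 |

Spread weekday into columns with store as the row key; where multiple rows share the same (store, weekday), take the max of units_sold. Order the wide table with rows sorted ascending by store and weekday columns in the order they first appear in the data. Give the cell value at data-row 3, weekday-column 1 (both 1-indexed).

With rows sorted ascending by store, row 3 is store=ST37. weekday columns in first-appearance order: Sat, Fri, Wed, Sun; column 1 is Sat.
Long rows with store=ST37, weekday=Sat: max(962, 862, 382) = 962.

962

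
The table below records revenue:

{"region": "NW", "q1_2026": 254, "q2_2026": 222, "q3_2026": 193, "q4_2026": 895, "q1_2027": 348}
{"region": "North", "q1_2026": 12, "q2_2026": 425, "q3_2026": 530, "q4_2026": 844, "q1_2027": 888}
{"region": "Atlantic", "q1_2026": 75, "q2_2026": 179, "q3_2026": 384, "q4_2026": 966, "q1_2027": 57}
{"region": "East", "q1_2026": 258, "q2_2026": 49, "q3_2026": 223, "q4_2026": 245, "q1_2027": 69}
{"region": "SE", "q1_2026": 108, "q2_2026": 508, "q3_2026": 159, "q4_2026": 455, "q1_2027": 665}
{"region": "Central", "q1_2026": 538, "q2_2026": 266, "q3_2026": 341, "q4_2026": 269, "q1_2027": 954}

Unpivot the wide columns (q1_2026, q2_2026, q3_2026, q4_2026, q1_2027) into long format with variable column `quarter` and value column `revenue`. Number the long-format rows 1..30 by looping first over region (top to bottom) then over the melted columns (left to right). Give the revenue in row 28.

341

30 rows total (6 × 5). Row 28: index ⌊(28-1)/5⌋ = 5 into region → Central; (28-1) mod 5 = 2 into the melted columns → q3_2026.
So row 28 is (Central, q3_2026, 341); revenue = 341.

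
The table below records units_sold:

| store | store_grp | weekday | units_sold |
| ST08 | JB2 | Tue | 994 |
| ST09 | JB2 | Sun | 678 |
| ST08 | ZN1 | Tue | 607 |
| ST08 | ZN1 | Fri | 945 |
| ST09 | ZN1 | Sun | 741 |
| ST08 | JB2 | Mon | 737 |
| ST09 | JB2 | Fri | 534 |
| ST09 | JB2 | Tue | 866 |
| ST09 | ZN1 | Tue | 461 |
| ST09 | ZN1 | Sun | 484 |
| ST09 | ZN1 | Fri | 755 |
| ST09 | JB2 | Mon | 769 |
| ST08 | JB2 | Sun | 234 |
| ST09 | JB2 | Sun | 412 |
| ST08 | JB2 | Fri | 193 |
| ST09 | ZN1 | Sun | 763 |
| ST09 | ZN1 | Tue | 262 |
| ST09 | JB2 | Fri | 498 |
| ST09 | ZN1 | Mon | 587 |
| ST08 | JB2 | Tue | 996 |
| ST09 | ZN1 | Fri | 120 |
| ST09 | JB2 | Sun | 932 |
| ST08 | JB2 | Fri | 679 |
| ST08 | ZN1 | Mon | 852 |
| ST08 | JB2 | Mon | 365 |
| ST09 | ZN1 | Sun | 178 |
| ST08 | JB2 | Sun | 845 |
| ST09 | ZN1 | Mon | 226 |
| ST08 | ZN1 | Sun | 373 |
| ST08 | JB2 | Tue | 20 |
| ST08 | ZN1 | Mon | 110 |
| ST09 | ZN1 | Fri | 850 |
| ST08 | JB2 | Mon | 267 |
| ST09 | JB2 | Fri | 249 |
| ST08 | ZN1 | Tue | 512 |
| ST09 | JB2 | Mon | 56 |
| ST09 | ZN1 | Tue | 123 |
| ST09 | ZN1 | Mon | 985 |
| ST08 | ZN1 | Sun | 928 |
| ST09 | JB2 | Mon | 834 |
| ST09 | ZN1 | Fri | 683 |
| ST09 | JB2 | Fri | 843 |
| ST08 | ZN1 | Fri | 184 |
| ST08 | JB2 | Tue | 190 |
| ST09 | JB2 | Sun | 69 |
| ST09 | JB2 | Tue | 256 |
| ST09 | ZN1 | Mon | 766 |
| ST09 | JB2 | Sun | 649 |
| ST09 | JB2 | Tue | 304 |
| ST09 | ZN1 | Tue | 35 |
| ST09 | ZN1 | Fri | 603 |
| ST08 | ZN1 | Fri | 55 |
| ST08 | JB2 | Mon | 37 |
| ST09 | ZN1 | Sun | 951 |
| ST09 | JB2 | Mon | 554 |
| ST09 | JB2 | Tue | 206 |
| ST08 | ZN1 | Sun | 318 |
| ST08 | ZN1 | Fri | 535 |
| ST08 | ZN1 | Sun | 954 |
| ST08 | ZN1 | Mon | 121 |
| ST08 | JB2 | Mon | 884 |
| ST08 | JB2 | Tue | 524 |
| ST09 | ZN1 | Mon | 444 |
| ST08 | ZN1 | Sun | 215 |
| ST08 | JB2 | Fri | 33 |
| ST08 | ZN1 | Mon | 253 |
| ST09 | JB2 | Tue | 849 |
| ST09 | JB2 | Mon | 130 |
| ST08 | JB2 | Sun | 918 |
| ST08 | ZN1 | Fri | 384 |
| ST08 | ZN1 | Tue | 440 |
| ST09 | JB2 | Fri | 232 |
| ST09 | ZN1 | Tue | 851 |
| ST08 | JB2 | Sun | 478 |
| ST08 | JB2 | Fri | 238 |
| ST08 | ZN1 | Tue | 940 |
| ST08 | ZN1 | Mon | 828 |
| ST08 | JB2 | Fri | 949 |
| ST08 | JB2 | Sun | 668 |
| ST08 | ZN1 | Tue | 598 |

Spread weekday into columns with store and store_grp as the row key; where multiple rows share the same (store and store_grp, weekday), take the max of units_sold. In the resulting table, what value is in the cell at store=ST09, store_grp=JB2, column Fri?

Rows with store=ST09, store_grp=JB2 and weekday=Fri: units_sold values are 534, 498, 249, 843, 232.
max(534, 498, 249, 843, 232) = 843.

843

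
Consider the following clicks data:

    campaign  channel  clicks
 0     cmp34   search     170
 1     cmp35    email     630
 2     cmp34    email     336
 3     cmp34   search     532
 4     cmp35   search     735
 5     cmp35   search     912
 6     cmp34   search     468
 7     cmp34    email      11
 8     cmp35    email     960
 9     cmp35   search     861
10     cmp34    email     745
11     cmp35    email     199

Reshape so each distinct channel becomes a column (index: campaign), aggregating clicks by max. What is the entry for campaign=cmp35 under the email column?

960

Rows with campaign=cmp35 and channel=email: clicks values are 630, 960, 199.
max(630, 960, 199) = 960.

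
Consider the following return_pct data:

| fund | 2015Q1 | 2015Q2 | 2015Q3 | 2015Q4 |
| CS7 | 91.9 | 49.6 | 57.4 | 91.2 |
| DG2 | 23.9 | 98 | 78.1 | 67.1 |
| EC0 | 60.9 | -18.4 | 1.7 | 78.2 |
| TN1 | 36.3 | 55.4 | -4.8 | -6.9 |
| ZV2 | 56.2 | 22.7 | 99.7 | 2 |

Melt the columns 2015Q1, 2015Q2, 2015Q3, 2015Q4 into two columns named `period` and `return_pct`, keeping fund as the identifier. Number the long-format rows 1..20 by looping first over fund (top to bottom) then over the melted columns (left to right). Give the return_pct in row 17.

20 rows total (5 × 4). Row 17: index ⌊(17-1)/4⌋ = 4 into fund → ZV2; (17-1) mod 4 = 0 into the melted columns → 2015Q1.
So row 17 is (ZV2, 2015Q1, 56.2); return_pct = 56.2.

56.2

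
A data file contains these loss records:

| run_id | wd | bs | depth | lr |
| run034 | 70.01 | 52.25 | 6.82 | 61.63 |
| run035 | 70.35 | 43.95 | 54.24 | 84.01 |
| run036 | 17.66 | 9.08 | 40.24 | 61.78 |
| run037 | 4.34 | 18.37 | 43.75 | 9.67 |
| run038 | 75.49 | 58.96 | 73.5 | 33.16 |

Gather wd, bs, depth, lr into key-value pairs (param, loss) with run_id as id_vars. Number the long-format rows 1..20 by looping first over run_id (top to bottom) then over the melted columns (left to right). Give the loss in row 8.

20 rows total (5 × 4). Row 8: index ⌊(8-1)/4⌋ = 1 into run_id → run035; (8-1) mod 4 = 3 into the melted columns → lr.
So row 8 is (run035, lr, 84.01); loss = 84.01.

84.01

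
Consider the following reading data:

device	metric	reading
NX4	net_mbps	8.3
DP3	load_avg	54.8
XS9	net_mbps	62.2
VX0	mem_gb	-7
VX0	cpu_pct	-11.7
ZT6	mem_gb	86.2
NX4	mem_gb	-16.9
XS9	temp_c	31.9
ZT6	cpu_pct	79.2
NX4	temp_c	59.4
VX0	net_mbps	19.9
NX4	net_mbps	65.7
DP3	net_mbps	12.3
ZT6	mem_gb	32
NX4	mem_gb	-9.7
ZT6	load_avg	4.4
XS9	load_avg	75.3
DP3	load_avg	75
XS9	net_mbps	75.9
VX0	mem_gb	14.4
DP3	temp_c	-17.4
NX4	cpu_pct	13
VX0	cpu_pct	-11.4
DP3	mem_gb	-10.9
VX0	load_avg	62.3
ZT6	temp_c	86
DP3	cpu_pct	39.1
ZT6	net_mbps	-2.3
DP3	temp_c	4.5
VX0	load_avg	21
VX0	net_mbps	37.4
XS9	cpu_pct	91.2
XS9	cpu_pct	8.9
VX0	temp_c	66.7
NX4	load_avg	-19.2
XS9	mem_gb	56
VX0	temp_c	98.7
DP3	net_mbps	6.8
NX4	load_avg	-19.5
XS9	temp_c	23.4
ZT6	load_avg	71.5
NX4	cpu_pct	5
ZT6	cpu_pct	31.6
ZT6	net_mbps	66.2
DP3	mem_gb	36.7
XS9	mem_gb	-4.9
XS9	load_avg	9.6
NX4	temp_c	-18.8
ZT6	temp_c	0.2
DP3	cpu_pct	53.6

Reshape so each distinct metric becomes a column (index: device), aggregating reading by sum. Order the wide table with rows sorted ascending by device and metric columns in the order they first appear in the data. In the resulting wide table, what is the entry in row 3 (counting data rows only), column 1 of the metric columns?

With rows sorted ascending by device, row 3 is device=VX0. metric columns in first-appearance order: net_mbps, load_avg, mem_gb, cpu_pct, temp_c; column 1 is net_mbps.
Long rows with device=VX0, metric=net_mbps: 19.9 + 37.4 = 57.3.

57.3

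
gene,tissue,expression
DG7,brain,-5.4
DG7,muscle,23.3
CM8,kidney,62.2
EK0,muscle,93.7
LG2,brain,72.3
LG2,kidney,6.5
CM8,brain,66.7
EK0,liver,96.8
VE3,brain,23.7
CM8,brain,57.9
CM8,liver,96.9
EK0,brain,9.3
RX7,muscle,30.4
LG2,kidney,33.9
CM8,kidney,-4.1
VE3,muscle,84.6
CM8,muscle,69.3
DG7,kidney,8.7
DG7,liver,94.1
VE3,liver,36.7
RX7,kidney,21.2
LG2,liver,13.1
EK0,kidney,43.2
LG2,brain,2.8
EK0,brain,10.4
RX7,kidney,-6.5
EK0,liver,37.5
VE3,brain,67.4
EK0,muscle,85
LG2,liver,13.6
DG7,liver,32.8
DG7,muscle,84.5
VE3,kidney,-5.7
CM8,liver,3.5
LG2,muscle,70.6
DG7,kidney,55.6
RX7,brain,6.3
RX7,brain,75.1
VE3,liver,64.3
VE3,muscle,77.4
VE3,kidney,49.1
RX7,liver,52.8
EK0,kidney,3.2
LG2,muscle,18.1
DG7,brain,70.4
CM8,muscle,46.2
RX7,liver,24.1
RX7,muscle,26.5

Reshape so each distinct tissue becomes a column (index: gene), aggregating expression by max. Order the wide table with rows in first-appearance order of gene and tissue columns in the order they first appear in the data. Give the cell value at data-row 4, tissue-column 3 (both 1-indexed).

With rows in first-appearance order of gene, row 4 is gene=LG2. tissue columns in first-appearance order: brain, muscle, kidney, liver; column 3 is kidney.
Long rows with gene=LG2, tissue=kidney: max(6.5, 33.9) = 33.9.

33.9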